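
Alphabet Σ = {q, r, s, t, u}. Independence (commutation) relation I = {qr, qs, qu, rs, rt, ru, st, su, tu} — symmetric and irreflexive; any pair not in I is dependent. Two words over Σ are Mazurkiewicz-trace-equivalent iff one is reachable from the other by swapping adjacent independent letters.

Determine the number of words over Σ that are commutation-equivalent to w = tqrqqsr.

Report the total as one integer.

105

drop 0:t onto floor
drop 1:q onto {0:t}
drop 2:r onto floor
drop 3:q onto {1:q}
drop 4:q onto {3:q}
drop 5:s onto floor
drop 6:r onto {2:r}
ground layer = {0:t, 2:r, 5:s}
drop-orders for the pieces not yet dropped (sum over which currently-grounded one goes next):
  1 to go: {4} 1  {5} 1  {6} 1
  2 to go: {2,6} 1  {3,4} 1  {4,5} 2  {4,6} 2  {5,6} 2
  3 to go: {1,3,4} 1  {2,4,6} 3  {2,5,6} 3  {3,4,5} 3  {3,4,6} 3  {4,5,6} 6
  4 to go: {0,1,3,4} 1  {1,3,4,5} 4  {1,3,4,6} 4  {2,3,4,6} 6  {2,4,5,6} 12  {3,4,5,6} 12
  5 to go: {0,1,3,4,5} 5  {0,1,3,4,6} 5  {1,2,3,4,6} 10  {1,3,4,5,6} 20  {2,3,4,5,6} 30
  if 0:t drops first: 60 orders
  if 2:r drops first: 30 orders
  if 5:s drops first: 15 orders
heap linearizations: 105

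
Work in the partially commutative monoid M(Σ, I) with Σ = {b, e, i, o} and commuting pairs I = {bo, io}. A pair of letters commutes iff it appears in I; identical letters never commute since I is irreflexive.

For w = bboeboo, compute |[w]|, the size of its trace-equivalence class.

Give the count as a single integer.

9

drop 0:b onto floor
drop 1:b onto {0:b}
drop 2:o onto floor
drop 3:e onto {1:b, 2:o}
drop 4:b onto {3:e}
drop 5:o onto {3:e}
drop 6:o onto {5:o}
ground layer = {0:b, 2:o}
drop-orders for the pieces not yet dropped (sum over which currently-grounded one goes next):
  1 to go: {4} 1  {6} 1
  2 to go: {4,6} 2  {5,6} 1
  3 to go: {4,5,6} 3
  4 to go: {3,4,5,6} 3
  5 to go: {1,3,4,5,6} 3  {2,3,4,5,6} 3
  if 0:b drops first: 6 orders
  if 2:o drops first: 3 orders
heap linearizations: 9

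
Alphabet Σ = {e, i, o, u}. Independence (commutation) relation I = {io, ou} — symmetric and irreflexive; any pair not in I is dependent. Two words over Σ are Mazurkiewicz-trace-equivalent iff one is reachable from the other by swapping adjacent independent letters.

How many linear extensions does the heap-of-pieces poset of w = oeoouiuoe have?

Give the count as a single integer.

piece 0:o — minimal
piece 1:e rests on {0:o}
piece 2:o rests on {1:e}
piece 3:o rests on {2:o}
piece 4:u rests on {1:e}
piece 5:i rests on {4:u}
piece 6:u rests on {5:i}
piece 7:o rests on {3:o}
piece 8:e rests on {6:u, 7:o}
minimal pieces: {0:o}
ways to finish when only these pieces remain (= sum over removing one remaining piece with nothing left below it):
  1 left: {8}→1
  2 left: {6,8}→1  {7,8}→1
  3 left: {3,7,8}→1  {5,6,8}→1  {6,7,8}→2
  4 left: {2,3,7,8}→1  {3,6,7,8}→3  {4,5,6,8}→1  {5,6,7,8}→3
  5 left: {2,3,6,7,8}→4  {3,5,6,7,8}→6  {4,5,6,7,8}→4
  6 left: {2,3,5,6,7,8}→10  {3,4,5,6,7,8}→10
  7 left: {2,3,4,5,6,7,8}→20
  placing 0:o first → 20 extensions

20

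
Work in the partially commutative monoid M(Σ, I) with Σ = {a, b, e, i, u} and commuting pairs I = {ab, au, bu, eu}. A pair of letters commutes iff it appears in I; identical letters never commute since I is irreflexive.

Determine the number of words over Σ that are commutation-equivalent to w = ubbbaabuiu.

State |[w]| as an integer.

420

drop 0:u onto floor
drop 1:b onto floor
drop 2:b onto {1:b}
drop 3:b onto {2:b}
drop 4:a onto floor
drop 5:a onto {4:a}
drop 6:b onto {3:b}
drop 7:u onto {0:u}
drop 8:i onto {5:a, 6:b, 7:u}
drop 9:u onto {8:i}
ground layer = {0:u, 1:b, 4:a}
drop-orders for the pieces not yet dropped (sum over which currently-grounded one goes next):
  1 to go: {9} 1
  2 to go: {8,9} 1
  3 to go: {5,8,9} 1  {6,8,9} 1  {7,8,9} 1
  4 to go: {0,7,8,9} 1  {3,6,8,9} 1  {4,5,8,9} 1  {5,6,8,9} 2  {5,7,8,9} 2  {6,7,8,9} 2
  5 to go: {0,5,7,8,9} 3  {0,6,7,8,9} 3  {2,3,6,8,9} 1  {3,5,6,8,9} 3  {3,6,7,8,9} 3  {4,5,6,8,9} 3  {4,5,7,8,9} 3  {5,6,7,8,9} 6
  6 to go: {0,3,6,7,8,9} 6  {0,4,5,7,8,9} 6  {0,5,6,7,8,9} 12  {1,2,3,6,8,9} 1  {2,3,5,6,8,9} 4  {2,3,6,7,8,9} 4  {3,4,5,6,8,9} 6  {3,5,6,7,8,9} 12  {4,5,6,7,8,9} 12
  7 to go: {0,2,3,6,7,8,9} 10  {0,3,5,6,7,8,9} 30  {0,4,5,6,7,8,9} 30  {1,2,3,5,6,8,9} 5  {1,2,3,6,7,8,9} 5  {2,3,4,5,6,8,9} 10  {2,3,5,6,7,8,9} 20  {3,4,5,6,7,8,9} 30
  8 to go: {0,1,2,3,6,7,8,9} 15  {0,2,3,5,6,7,8,9} 60  {0,3,4,5,6,7,8,9} 90  {1,2,3,4,5,6,8,9} 15  {1,2,3,5,6,7,8,9} 30  {2,3,4,5,6,7,8,9} 60
  if 0:u drops first: 105 orders
  if 1:b drops first: 210 orders
  if 4:a drops first: 105 orders
heap linearizations: 420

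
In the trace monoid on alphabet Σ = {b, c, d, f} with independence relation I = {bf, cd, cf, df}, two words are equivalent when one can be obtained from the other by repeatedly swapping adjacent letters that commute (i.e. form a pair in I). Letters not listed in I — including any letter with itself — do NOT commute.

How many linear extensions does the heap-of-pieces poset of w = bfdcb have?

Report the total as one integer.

piece 0:b — minimal
piece 1:f — minimal
piece 2:d rests on {0:b}
piece 3:c rests on {0:b}
piece 4:b rests on {2:d, 3:c}
minimal pieces: {0:b, 1:f}
ways to finish when only these pieces remain (= sum over removing one remaining piece with nothing left below it):
  1 left: {1}→1  {4}→1
  2 left: {1,4}→2  {2,4}→1  {3,4}→1
  3 left: {1,2,4}→3  {1,3,4}→3  {2,3,4}→2
  placing 0:b first → 8 extensions
  placing 1:f first → 2 extensions
total linear extensions = 10

10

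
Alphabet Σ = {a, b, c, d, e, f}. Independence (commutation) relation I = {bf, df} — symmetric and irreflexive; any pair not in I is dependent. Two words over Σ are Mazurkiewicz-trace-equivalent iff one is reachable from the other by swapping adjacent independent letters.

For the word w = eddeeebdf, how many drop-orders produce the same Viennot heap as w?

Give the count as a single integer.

0(e) covers ∅
1(d) covers 0:e
2(d) covers 1:d
3(e) covers 2:d
4(e) covers 3:e
5(e) covers 4:e
6(b) covers 5:e
7(d) covers 6:b
8(f) covers 5:e
floor of heap: 0:e
completions by unplaced set U, small U first (add the entries for U minus each lowest piece of U):
  |U|=1: {7}:1  {8}:1
  |U|=2: {6,7}:1  {7,8}:2
  |U|=3: {6,7,8}:3
  |U|=4: {5,6,7,8}:3
  |U|=5: {4,5,6,7,8}:3
  |U|=6: {3,4,5,6,7,8}:3
  |U|=7: {2,3,4,5,6,7,8}:3
  start at 0(e): 3

3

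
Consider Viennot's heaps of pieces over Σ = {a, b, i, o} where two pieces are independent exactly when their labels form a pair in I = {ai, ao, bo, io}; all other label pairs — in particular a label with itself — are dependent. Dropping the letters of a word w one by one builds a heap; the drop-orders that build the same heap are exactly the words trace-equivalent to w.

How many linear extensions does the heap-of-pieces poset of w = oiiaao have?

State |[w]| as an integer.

90

drop 0:o onto floor
drop 1:i onto floor
drop 2:i onto {1:i}
drop 3:a onto floor
drop 4:a onto {3:a}
drop 5:o onto {0:o}
ground layer = {0:o, 1:i, 3:a}
drop-orders for the pieces not yet dropped (sum over which currently-grounded one goes next):
  1 to go: {2} 1  {4} 1  {5} 1
  2 to go: {0,5} 1  {1,2} 1  {2,4} 2  {2,5} 2  {3,4} 1  {4,5} 2
  3 to go: {0,2,5} 3  {0,4,5} 3  {1,2,4} 3  {1,2,5} 3  {2,3,4} 3  {2,4,5} 6  {3,4,5} 3
  4 to go: {0,1,2,5} 6  {0,2,4,5} 12  {0,3,4,5} 6  {1,2,3,4} 6  {1,2,4,5} 12  {2,3,4,5} 12
  if 0:o drops first: 30 orders
  if 1:i drops first: 30 orders
  if 3:a drops first: 30 orders
heap linearizations: 90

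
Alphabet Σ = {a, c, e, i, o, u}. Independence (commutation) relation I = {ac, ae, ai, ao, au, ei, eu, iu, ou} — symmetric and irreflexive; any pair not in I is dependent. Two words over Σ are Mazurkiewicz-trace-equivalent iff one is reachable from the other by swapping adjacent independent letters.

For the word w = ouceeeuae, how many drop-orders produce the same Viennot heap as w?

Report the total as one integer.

90

0(o) covers ∅
1(u) covers ∅
2(c) covers 0:o, 1:u
3(e) covers 2:c
4(e) covers 3:e
5(e) covers 4:e
6(u) covers 2:c
7(a) covers ∅
8(e) covers 5:e
floor of heap: 0:o, 1:u, 7:a
completions by unplaced set U, small U first (add the entries for U minus each lowest piece of U):
  |U|=1: {6}:1  {7}:1  {8}:1
  |U|=2: {5,8}:1  {6,7}:2  {6,8}:2  {7,8}:2
  |U|=3: {4,5,8}:1  {5,6,8}:3  {5,7,8}:3  {6,7,8}:6
  |U|=4: {3,4,5,8}:1  {4,5,6,8}:4  {4,5,7,8}:4  {5,6,7,8}:12
  |U|=5: {3,4,5,6,8}:5  {3,4,5,7,8}:5  {4,5,6,7,8}:20
  |U|=6: {2,3,4,5,6,8}:5  {3,4,5,6,7,8}:30
  |U|=7: {0,2,3,4,5,6,8}:5  {1,2,3,4,5,6,8}:5  {2,3,4,5,6,7,8}:35
  start at 0(o): 40
  start at 1(u): 40
  start at 7(a): 10
sum over floor = 90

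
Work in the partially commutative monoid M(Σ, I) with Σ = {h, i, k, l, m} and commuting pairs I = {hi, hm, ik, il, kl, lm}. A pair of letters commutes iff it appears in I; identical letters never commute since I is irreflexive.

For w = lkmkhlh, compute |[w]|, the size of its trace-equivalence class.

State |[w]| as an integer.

4

piece 0:l — minimal
piece 1:k — minimal
piece 2:m rests on {1:k}
piece 3:k rests on {2:m}
piece 4:h rests on {0:l, 3:k}
piece 5:l rests on {4:h}
piece 6:h rests on {5:l}
minimal pieces: {0:l, 1:k}
ways to finish when only these pieces remain (= sum over removing one remaining piece with nothing left below it):
  1 left: {6}→1
  2 left: {5,6}→1
  3 left: {4,5,6}→1
  4 left: {0,4,5,6}→1  {3,4,5,6}→1
  5 left: {0,3,4,5,6}→2  {2,3,4,5,6}→1
  placing 0:l first → 1 extensions
  placing 1:k first → 3 extensions
total linear extensions = 4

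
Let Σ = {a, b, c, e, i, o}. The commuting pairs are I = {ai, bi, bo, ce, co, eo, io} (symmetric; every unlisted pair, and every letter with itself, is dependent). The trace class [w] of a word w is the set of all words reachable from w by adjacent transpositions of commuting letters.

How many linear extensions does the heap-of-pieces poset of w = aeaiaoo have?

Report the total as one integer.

#0=a has no predecessor
#1=e depends on [0:a]
#2=a depends on [1:e]
#3=i depends on [1:e]
#4=a depends on [2:a]
#5=o depends on [4:a]
#6=o depends on [5:o]
sources: [0:a]
N(rest) = Σ N(rest − s) over sources s of rest; N(one piece) = 1:
  size 1 → [3]=1  [6]=1
  size 2 → [3,6]=2  [5,6]=1
  size 3 → [3,5,6]=3  [4,5,6]=1
  size 4 → [2,4,5,6]=1  [3,4,5,6]=4
  size 5 → [2,3,4,5,6]=5
  first=0(a) contributes 5

5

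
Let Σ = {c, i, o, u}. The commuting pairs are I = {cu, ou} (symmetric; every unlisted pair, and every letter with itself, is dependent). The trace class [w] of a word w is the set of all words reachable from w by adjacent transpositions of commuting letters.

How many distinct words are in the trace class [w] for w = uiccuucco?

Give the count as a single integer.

21

0(u) covers ∅
1(i) covers 0:u
2(c) covers 1:i
3(c) covers 2:c
4(u) covers 1:i
5(u) covers 4:u
6(c) covers 3:c
7(c) covers 6:c
8(o) covers 7:c
floor of heap: 0:u
completions by unplaced set U, small U first (add the entries for U minus each lowest piece of U):
  |U|=1: {5}:1  {8}:1
  |U|=2: {4,5}:1  {5,8}:2  {7,8}:1
  |U|=3: {4,5,8}:3  {5,7,8}:3  {6,7,8}:1
  |U|=4: {3,6,7,8}:1  {4,5,7,8}:6  {5,6,7,8}:4
  |U|=5: {2,3,6,7,8}:1  {3,5,6,7,8}:5  {4,5,6,7,8}:10
  |U|=6: {2,3,5,6,7,8}:6  {3,4,5,6,7,8}:15
  |U|=7: {2,3,4,5,6,7,8}:21
  start at 0(u): 21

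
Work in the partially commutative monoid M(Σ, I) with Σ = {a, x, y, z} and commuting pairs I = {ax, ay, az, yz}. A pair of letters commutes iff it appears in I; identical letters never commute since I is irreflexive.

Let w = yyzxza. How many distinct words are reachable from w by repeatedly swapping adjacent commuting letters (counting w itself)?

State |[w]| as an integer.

18

#0=y has no predecessor
#1=y depends on [0:y]
#2=z has no predecessor
#3=x depends on [1:y, 2:z]
#4=z depends on [3:x]
#5=a has no predecessor
sources: [0:y, 2:z, 5:a]
N(rest) = Σ N(rest − s) over sources s of rest; N(one piece) = 1:
  size 1 → [4]=1  [5]=1
  size 2 → [3,4]=1  [4,5]=2
  size 3 → [1,3,4]=1  [2,3,4]=1  [3,4,5]=3
  size 4 → [0,1,3,4]=1  [1,2,3,4]=2  [1,3,4,5]=4  [2,3,4,5]=4
  first=0(y) contributes 10
  first=2(z) contributes 5
  first=5(a) contributes 3
|[w]| = 18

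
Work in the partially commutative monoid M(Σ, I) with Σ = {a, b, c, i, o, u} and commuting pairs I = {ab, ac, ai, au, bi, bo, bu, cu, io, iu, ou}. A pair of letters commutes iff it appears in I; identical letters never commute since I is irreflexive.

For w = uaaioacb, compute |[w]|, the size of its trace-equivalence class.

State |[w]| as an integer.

104

piece 0:u — minimal
piece 1:a — minimal
piece 2:a rests on {1:a}
piece 3:i — minimal
piece 4:o rests on {2:a}
piece 5:a rests on {4:o}
piece 6:c rests on {3:i, 4:o}
piece 7:b rests on {6:c}
minimal pieces: {0:u, 1:a, 3:i}
ways to finish when only these pieces remain (= sum over removing one remaining piece with nothing left below it):
  1 left: {0}→1  {5}→1  {7}→1
  2 left: {0,5}→2  {0,7}→2  {5,7}→2  {6,7}→1
  3 left: {0,5,7}→6  {0,6,7}→3  {3,6,7}→1  {5,6,7}→3
  4 left: {0,3,6,7}→4  {0,5,6,7}→12  {3,5,6,7}→4  {4,5,6,7}→3
  5 left: {0,3,5,6,7}→20  {0,4,5,6,7}→15  {2,4,5,6,7}→3  {3,4,5,6,7}→7
  6 left: {0,2,4,5,6,7}→18  {0,3,4,5,6,7}→42  {1,2,4,5,6,7}→3  {2,3,4,5,6,7}→10
  placing 0:u first → 13 extensions
  placing 1:a first → 70 extensions
  placing 3:i first → 21 extensions
total linear extensions = 104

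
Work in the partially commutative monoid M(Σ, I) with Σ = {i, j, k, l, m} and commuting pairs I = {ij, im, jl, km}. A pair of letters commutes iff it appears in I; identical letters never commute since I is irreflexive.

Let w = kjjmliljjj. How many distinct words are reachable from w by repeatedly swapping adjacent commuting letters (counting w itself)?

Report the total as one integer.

piece 0:k — minimal
piece 1:j rests on {0:k}
piece 2:j rests on {1:j}
piece 3:m rests on {2:j}
piece 4:l rests on {3:m}
piece 5:i rests on {4:l}
piece 6:l rests on {5:i}
piece 7:j rests on {3:m}
piece 8:j rests on {7:j}
piece 9:j rests on {8:j}
minimal pieces: {0:k}
ways to finish when only these pieces remain (= sum over removing one remaining piece with nothing left below it):
  1 left: {6}→1  {9}→1
  2 left: {5,6}→1  {6,9}→2  {8,9}→1
  3 left: {4,5,6}→1  {5,6,9}→3  {6,8,9}→3  {7,8,9}→1
  4 left: {4,5,6,9}→4  {5,6,8,9}→6  {6,7,8,9}→4
  5 left: {4,5,6,8,9}→10  {5,6,7,8,9}→10
  6 left: {4,5,6,7,8,9}→20
  7 left: {3,4,5,6,7,8,9}→20
  8 left: {2,3,4,5,6,7,8,9}→20
  placing 0:k first → 20 extensions

20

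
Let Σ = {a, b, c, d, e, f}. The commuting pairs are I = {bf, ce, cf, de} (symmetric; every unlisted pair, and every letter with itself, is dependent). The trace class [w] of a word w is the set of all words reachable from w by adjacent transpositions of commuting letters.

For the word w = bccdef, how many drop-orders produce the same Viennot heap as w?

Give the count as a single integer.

0(b) covers ∅
1(c) covers 0:b
2(c) covers 1:c
3(d) covers 2:c
4(e) covers 0:b
5(f) covers 3:d, 4:e
floor of heap: 0:b
completions by unplaced set U, small U first (add the entries for U minus each lowest piece of U):
  |U|=1: {5}:1
  |U|=2: {3,5}:1  {4,5}:1
  |U|=3: {2,3,5}:1  {3,4,5}:2
  |U|=4: {1,2,3,5}:1  {2,3,4,5}:3
  start at 0(b): 4

4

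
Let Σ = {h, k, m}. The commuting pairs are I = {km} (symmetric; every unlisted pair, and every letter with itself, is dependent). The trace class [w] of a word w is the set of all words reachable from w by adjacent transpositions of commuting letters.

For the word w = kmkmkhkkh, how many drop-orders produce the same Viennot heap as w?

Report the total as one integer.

0(k) covers ∅
1(m) covers ∅
2(k) covers 0:k
3(m) covers 1:m
4(k) covers 2:k
5(h) covers 3:m, 4:k
6(k) covers 5:h
7(k) covers 6:k
8(h) covers 7:k
floor of heap: 0:k, 1:m
completions by unplaced set U, small U first (add the entries for U minus each lowest piece of U):
  |U|=1: {8}:1
  |U|=2: {7,8}:1
  |U|=3: {6,7,8}:1
  |U|=4: {5,6,7,8}:1
  |U|=5: {3,5,6,7,8}:1  {4,5,6,7,8}:1
  |U|=6: {1,3,5,6,7,8}:1  {2,4,5,6,7,8}:1  {3,4,5,6,7,8}:2
  |U|=7: {0,2,4,5,6,7,8}:1  {1,3,4,5,6,7,8}:3  {2,3,4,5,6,7,8}:3
  start at 0(k): 6
  start at 1(m): 4
sum over floor = 10

10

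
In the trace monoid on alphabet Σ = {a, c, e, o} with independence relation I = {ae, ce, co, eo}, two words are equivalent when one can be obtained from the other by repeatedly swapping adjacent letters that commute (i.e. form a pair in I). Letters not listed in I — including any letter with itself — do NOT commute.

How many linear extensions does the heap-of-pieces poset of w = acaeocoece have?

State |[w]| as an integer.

720

0(a) covers ∅
1(c) covers 0:a
2(a) covers 1:c
3(e) covers ∅
4(o) covers 2:a
5(c) covers 2:a
6(o) covers 4:o
7(e) covers 3:e
8(c) covers 5:c
9(e) covers 7:e
floor of heap: 0:a, 3:e
completions by unplaced set U, small U first (add the entries for U minus each lowest piece of U):
  |U|=1: {6}:1  {8}:1  {9}:1
  |U|=2: {4,6}:1  {5,8}:1  {6,8}:2  {6,9}:2  {7,9}:1  {8,9}:2
  |U|=3: {3,7,9}:1  {4,6,8}:3  {4,6,9}:3  {5,6,8}:3  {5,8,9}:3  {6,7,9}:3  {6,8,9}:6  {7,8,9}:3
  |U|=4: {3,6,7,9}:4  {3,7,8,9}:4  {4,5,6,8}:6  {4,6,7,9}:6  {4,6,8,9}:12  {5,6,8,9}:12  {5,7,8,9}:6  {6,7,8,9}:12
  |U|=5: {2,4,5,6,8}:6  {3,4,6,7,9}:10  {3,5,7,8,9}:10  {3,6,7,8,9}:20  {4,5,6,8,9}:30  {4,6,7,8,9}:30  {5,6,7,8,9}:30
  |U|=6: {1,2,4,5,6,8}:6  {2,4,5,6,8,9}:36  {3,4,6,7,8,9}:60  {3,5,6,7,8,9}:60  {4,5,6,7,8,9}:90
  |U|=7: {0,1,2,4,5,6,8}:6  {1,2,4,5,6,8,9}:42  {2,4,5,6,7,8,9}:126  {3,4,5,6,7,8,9}:210
  |U|=8: {0,1,2,4,5,6,8,9}:48  {1,2,4,5,6,7,8,9}:168  {2,3,4,5,6,7,8,9}:336
  start at 0(a): 504
  start at 3(e): 216
sum over floor = 720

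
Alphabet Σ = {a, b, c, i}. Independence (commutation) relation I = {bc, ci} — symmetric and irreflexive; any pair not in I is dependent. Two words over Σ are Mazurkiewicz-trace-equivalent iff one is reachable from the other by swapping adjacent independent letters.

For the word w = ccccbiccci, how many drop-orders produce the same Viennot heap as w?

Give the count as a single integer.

120

0(c) covers ∅
1(c) covers 0:c
2(c) covers 1:c
3(c) covers 2:c
4(b) covers ∅
5(i) covers 4:b
6(c) covers 3:c
7(c) covers 6:c
8(c) covers 7:c
9(i) covers 5:i
floor of heap: 0:c, 4:b
completions by unplaced set U, small U first (add the entries for U minus each lowest piece of U):
  |U|=1: {8}:1  {9}:1
  |U|=2: {5,9}:1  {7,8}:1  {8,9}:2
  |U|=3: {4,5,9}:1  {5,8,9}:3  {6,7,8}:1  {7,8,9}:3
  |U|=4: {3,6,7,8}:1  {4,5,8,9}:4  {5,7,8,9}:6  {6,7,8,9}:4
  |U|=5: {2,3,6,7,8}:1  {3,6,7,8,9}:5  {4,5,7,8,9}:10  {5,6,7,8,9}:10
  |U|=6: {1,2,3,6,7,8}:1  {2,3,6,7,8,9}:6  {3,5,6,7,8,9}:15  {4,5,6,7,8,9}:20
  |U|=7: {0,1,2,3,6,7,8}:1  {1,2,3,6,7,8,9}:7  {2,3,5,6,7,8,9}:21  {3,4,5,6,7,8,9}:35
  |U|=8: {0,1,2,3,6,7,8,9}:8  {1,2,3,5,6,7,8,9}:28  {2,3,4,5,6,7,8,9}:56
  start at 0(c): 84
  start at 4(b): 36
sum over floor = 120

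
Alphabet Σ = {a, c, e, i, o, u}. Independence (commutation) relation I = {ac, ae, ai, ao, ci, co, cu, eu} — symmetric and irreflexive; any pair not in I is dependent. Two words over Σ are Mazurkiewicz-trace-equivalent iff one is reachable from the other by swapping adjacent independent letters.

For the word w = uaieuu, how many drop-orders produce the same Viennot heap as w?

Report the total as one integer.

piece 0:u — minimal
piece 1:a rests on {0:u}
piece 2:i rests on {0:u}
piece 3:e rests on {2:i}
piece 4:u rests on {1:a, 2:i}
piece 5:u rests on {4:u}
minimal pieces: {0:u}
ways to finish when only these pieces remain (= sum over removing one remaining piece with nothing left below it):
  1 left: {3}→1  {5}→1
  2 left: {3,5}→2  {4,5}→1
  3 left: {1,4,5}→1  {3,4,5}→3
  4 left: {1,3,4,5}→4  {2,3,4,5}→3
  placing 0:u first → 7 extensions

7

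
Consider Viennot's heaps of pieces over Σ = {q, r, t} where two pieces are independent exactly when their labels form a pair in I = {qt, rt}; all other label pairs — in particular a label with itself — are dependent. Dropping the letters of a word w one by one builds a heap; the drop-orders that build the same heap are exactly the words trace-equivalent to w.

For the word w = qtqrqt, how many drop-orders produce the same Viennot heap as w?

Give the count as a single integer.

15

0(q) covers ∅
1(t) covers ∅
2(q) covers 0:q
3(r) covers 2:q
4(q) covers 3:r
5(t) covers 1:t
floor of heap: 0:q, 1:t
completions by unplaced set U, small U first (add the entries for U minus each lowest piece of U):
  |U|=1: {4}:1  {5}:1
  |U|=2: {1,5}:1  {3,4}:1  {4,5}:2
  |U|=3: {1,4,5}:3  {2,3,4}:1  {3,4,5}:3
  |U|=4: {0,2,3,4}:1  {1,3,4,5}:6  {2,3,4,5}:4
  start at 0(q): 10
  start at 1(t): 5
sum over floor = 15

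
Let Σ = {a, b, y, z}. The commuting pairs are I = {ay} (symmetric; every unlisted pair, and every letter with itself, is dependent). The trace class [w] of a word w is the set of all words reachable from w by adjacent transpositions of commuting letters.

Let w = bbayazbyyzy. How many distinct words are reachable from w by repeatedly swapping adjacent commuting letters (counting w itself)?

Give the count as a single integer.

drop 0:b onto floor
drop 1:b onto {0:b}
drop 2:a onto {1:b}
drop 3:y onto {1:b}
drop 4:a onto {2:a}
drop 5:z onto {3:y, 4:a}
drop 6:b onto {5:z}
drop 7:y onto {6:b}
drop 8:y onto {7:y}
drop 9:z onto {8:y}
drop 10:y onto {9:z}
ground layer = {0:b}
drop-orders for the pieces not yet dropped (sum over which currently-grounded one goes next):
  1 to go: {10} 1
  2 to go: {9,10} 1
  3 to go: {8,9,10} 1
  4 to go: {7,8,9,10} 1
  5 to go: {6,7,8,9,10} 1
  6 to go: {5,6,7,8,9,10} 1
  7 to go: {3,5,6,7,8,9,10} 1  {4,5,6,7,8,9,10} 1
  8 to go: {2,4,5,6,7,8,9,10} 1  {3,4,5,6,7,8,9,10} 2
  9 to go: {2,3,4,5,6,7,8,9,10} 3
  if 0:b drops first: 3 orders

3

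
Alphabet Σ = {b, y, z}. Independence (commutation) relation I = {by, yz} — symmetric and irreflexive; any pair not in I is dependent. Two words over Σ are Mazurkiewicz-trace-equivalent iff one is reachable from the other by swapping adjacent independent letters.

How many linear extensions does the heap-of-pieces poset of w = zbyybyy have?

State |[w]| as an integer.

35

drop 0:z onto floor
drop 1:b onto {0:z}
drop 2:y onto floor
drop 3:y onto {2:y}
drop 4:b onto {1:b}
drop 5:y onto {3:y}
drop 6:y onto {5:y}
ground layer = {0:z, 2:y}
drop-orders for the pieces not yet dropped (sum over which currently-grounded one goes next):
  1 to go: {4} 1  {6} 1
  2 to go: {1,4} 1  {4,6} 2  {5,6} 1
  3 to go: {0,1,4} 1  {1,4,6} 3  {3,5,6} 1  {4,5,6} 3
  4 to go: {0,1,4,6} 4  {1,4,5,6} 6  {2,3,5,6} 1  {3,4,5,6} 4
  5 to go: {0,1,4,5,6} 10  {1,3,4,5,6} 10  {2,3,4,5,6} 5
  if 0:z drops first: 15 orders
  if 2:y drops first: 20 orders
heap linearizations: 35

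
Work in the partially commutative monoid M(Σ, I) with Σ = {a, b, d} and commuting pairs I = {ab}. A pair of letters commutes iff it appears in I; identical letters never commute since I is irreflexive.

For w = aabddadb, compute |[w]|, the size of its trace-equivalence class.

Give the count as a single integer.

#0=a has no predecessor
#1=a depends on [0:a]
#2=b has no predecessor
#3=d depends on [1:a, 2:b]
#4=d depends on [3:d]
#5=a depends on [4:d]
#6=d depends on [5:a]
#7=b depends on [6:d]
sources: [0:a, 2:b]
N(rest) = Σ N(rest − s) over sources s of rest; N(one piece) = 1:
  size 1 → [7]=1
  size 2 → [6,7]=1
  size 3 → [5,6,7]=1
  size 4 → [4,5,6,7]=1
  size 5 → [3,4,5,6,7]=1
  size 6 → [1,3,4,5,6,7]=1  [2,3,4,5,6,7]=1
  first=0(a) contributes 2
  first=2(b) contributes 1
|[w]| = 3

3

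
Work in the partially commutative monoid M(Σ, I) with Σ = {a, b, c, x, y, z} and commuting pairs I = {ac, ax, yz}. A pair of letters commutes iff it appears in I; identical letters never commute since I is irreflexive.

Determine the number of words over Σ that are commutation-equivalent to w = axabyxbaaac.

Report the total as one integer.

12

drop 0:a onto floor
drop 1:x onto floor
drop 2:a onto {0:a}
drop 3:b onto {1:x, 2:a}
drop 4:y onto {3:b}
drop 5:x onto {4:y}
drop 6:b onto {5:x}
drop 7:a onto {6:b}
drop 8:a onto {7:a}
drop 9:a onto {8:a}
drop 10:c onto {6:b}
ground layer = {0:a, 1:x}
drop-orders for the pieces not yet dropped (sum over which currently-grounded one goes next):
  1 to go: {9} 1  {10} 1
  2 to go: {8,9} 1  {9,10} 2
  3 to go: {7,8,9} 1  {8,9,10} 3
  4 to go: {7,8,9,10} 4
  5 to go: {6,7,8,9,10} 4
  6 to go: {5,6,7,8,9,10} 4
  7 to go: {4,5,6,7,8,9,10} 4
  8 to go: {3,4,5,6,7,8,9,10} 4
  9 to go: {1,3,4,5,6,7,8,9,10} 4  {2,3,4,5,6,7,8,9,10} 4
  if 0:a drops first: 8 orders
  if 1:x drops first: 4 orders
heap linearizations: 12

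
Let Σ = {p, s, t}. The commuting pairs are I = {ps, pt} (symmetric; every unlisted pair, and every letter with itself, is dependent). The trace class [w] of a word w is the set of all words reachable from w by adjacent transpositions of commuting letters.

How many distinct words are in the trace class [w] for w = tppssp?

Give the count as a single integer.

20

0(t) covers ∅
1(p) covers ∅
2(p) covers 1:p
3(s) covers 0:t
4(s) covers 3:s
5(p) covers 2:p
floor of heap: 0:t, 1:p
completions by unplaced set U, small U first (add the entries for U minus each lowest piece of U):
  |U|=1: {4}:1  {5}:1
  |U|=2: {2,5}:1  {3,4}:1  {4,5}:2
  |U|=3: {0,3,4}:1  {1,2,5}:1  {2,4,5}:3  {3,4,5}:3
  |U|=4: {0,3,4,5}:4  {1,2,4,5}:4  {2,3,4,5}:6
  start at 0(t): 10
  start at 1(p): 10
sum over floor = 20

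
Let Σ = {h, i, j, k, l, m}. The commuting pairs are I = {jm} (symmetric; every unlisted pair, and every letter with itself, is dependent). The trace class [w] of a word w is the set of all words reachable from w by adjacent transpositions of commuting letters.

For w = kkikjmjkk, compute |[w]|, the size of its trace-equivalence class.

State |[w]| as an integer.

3

piece 0:k — minimal
piece 1:k rests on {0:k}
piece 2:i rests on {1:k}
piece 3:k rests on {2:i}
piece 4:j rests on {3:k}
piece 5:m rests on {3:k}
piece 6:j rests on {4:j}
piece 7:k rests on {5:m, 6:j}
piece 8:k rests on {7:k}
minimal pieces: {0:k}
ways to finish when only these pieces remain (= sum over removing one remaining piece with nothing left below it):
  1 left: {8}→1
  2 left: {7,8}→1
  3 left: {5,7,8}→1  {6,7,8}→1
  4 left: {4,6,7,8}→1  {5,6,7,8}→2
  5 left: {4,5,6,7,8}→3
  6 left: {3,4,5,6,7,8}→3
  7 left: {2,3,4,5,6,7,8}→3
  placing 0:k first → 3 extensions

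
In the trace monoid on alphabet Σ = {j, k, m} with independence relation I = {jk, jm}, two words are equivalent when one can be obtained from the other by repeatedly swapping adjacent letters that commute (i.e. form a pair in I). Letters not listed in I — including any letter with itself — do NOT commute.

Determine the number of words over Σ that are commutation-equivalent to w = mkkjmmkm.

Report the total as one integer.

8

drop 0:m onto floor
drop 1:k onto {0:m}
drop 2:k onto {1:k}
drop 3:j onto floor
drop 4:m onto {2:k}
drop 5:m onto {4:m}
drop 6:k onto {5:m}
drop 7:m onto {6:k}
ground layer = {0:m, 3:j}
drop-orders for the pieces not yet dropped (sum over which currently-grounded one goes next):
  1 to go: {3} 1  {7} 1
  2 to go: {3,7} 2  {6,7} 1
  3 to go: {3,6,7} 3  {5,6,7} 1
  4 to go: {3,5,6,7} 4  {4,5,6,7} 1
  5 to go: {2,4,5,6,7} 1  {3,4,5,6,7} 5
  6 to go: {1,2,4,5,6,7} 1  {2,3,4,5,6,7} 6
  if 0:m drops first: 7 orders
  if 3:j drops first: 1 orders
heap linearizations: 8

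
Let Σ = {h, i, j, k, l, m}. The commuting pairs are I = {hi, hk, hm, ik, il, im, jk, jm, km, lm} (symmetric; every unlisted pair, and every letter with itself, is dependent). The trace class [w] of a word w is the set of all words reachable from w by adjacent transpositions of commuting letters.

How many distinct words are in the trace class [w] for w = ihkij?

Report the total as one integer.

15

0(i) covers ∅
1(h) covers ∅
2(k) covers ∅
3(i) covers 0:i
4(j) covers 1:h, 3:i
floor of heap: 0:i, 1:h, 2:k
completions by unplaced set U, small U first (add the entries for U minus each lowest piece of U):
  |U|=1: {2}:1  {4}:1
  |U|=2: {1,4}:1  {2,4}:2  {3,4}:1
  |U|=3: {0,3,4}:1  {1,2,4}:3  {1,3,4}:2  {2,3,4}:3
  start at 0(i): 8
  start at 1(h): 4
  start at 2(k): 3
sum over floor = 15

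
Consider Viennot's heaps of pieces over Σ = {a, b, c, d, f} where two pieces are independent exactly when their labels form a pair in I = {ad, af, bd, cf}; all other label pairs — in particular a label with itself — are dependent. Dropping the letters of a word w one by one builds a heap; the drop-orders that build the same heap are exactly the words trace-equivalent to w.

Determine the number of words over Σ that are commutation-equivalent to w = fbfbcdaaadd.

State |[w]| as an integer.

20

#0=f has no predecessor
#1=b depends on [0:f]
#2=f depends on [1:b]
#3=b depends on [2:f]
#4=c depends on [3:b]
#5=d depends on [4:c]
#6=a depends on [4:c]
#7=a depends on [6:a]
#8=a depends on [7:a]
#9=d depends on [5:d]
#10=d depends on [9:d]
sources: [0:f]
N(rest) = Σ N(rest − s) over sources s of rest; N(one piece) = 1:
  size 1 → [8]=1  [10]=1
  size 2 → [7,8]=1  [8,10]=2  [9,10]=1
  size 3 → [5,9,10]=1  [6,7,8]=1  [7,8,10]=3  [8,9,10]=3
  size 4 → [5,8,9,10]=4  [6,7,8,10]=4  [7,8,9,10]=6
  size 5 → [5,7,8,9,10]=10  [6,7,8,9,10]=10
  size 6 → [5,6,7,8,9,10]=20
  size 7 → [4,5,6,7,8,9,10]=20
  size 8 → [3,4,5,6,7,8,9,10]=20
  size 9 → [2,3,4,5,6,7,8,9,10]=20
  first=0(f) contributes 20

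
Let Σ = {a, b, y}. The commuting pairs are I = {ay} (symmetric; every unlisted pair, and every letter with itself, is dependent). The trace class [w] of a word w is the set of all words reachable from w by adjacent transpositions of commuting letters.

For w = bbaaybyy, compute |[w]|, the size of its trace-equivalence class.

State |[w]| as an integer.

0(b) covers ∅
1(b) covers 0:b
2(a) covers 1:b
3(a) covers 2:a
4(y) covers 1:b
5(b) covers 3:a, 4:y
6(y) covers 5:b
7(y) covers 6:y
floor of heap: 0:b
completions by unplaced set U, small U first (add the entries for U minus each lowest piece of U):
  |U|=1: {7}:1
  |U|=2: {6,7}:1
  |U|=3: {5,6,7}:1
  |U|=4: {3,5,6,7}:1  {4,5,6,7}:1
  |U|=5: {2,3,5,6,7}:1  {3,4,5,6,7}:2
  |U|=6: {2,3,4,5,6,7}:3
  start at 0(b): 3

3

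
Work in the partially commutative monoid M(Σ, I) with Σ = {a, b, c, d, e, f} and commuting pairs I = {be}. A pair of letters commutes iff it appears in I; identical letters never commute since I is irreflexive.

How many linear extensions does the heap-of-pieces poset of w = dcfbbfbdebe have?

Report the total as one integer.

3

0(d) covers ∅
1(c) covers 0:d
2(f) covers 1:c
3(b) covers 2:f
4(b) covers 3:b
5(f) covers 4:b
6(b) covers 5:f
7(d) covers 6:b
8(e) covers 7:d
9(b) covers 7:d
10(e) covers 8:e
floor of heap: 0:d
completions by unplaced set U, small U first (add the entries for U minus each lowest piece of U):
  |U|=1: {9}:1  {10}:1
  |U|=2: {8,10}:1  {9,10}:2
  |U|=3: {8,9,10}:3
  |U|=4: {7,8,9,10}:3
  |U|=5: {6,7,8,9,10}:3
  |U|=6: {5,6,7,8,9,10}:3
  |U|=7: {4,5,6,7,8,9,10}:3
  |U|=8: {3,4,5,6,7,8,9,10}:3
  |U|=9: {2,3,4,5,6,7,8,9,10}:3
  start at 0(d): 3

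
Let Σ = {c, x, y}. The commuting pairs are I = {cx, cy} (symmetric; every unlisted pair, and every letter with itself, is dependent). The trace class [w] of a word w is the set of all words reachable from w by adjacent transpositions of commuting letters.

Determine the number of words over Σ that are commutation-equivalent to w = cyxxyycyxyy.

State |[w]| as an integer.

drop 0:c onto floor
drop 1:y onto floor
drop 2:x onto {1:y}
drop 3:x onto {2:x}
drop 4:y onto {3:x}
drop 5:y onto {4:y}
drop 6:c onto {0:c}
drop 7:y onto {5:y}
drop 8:x onto {7:y}
drop 9:y onto {8:x}
drop 10:y onto {9:y}
ground layer = {0:c, 1:y}
drop-orders for the pieces not yet dropped (sum over which currently-grounded one goes next):
  1 to go: {6} 1  {10} 1
  2 to go: {0,6} 1  {6,10} 2  {9,10} 1
  3 to go: {0,6,10} 3  {6,9,10} 3  {8,9,10} 1
  4 to go: {0,6,9,10} 6  {6,8,9,10} 4  {7,8,9,10} 1
  5 to go: {0,6,8,9,10} 10  {5,7,8,9,10} 1  {6,7,8,9,10} 5
  6 to go: {0,6,7,8,9,10} 15  {4,5,7,8,9,10} 1  {5,6,7,8,9,10} 6
  7 to go: {0,5,6,7,8,9,10} 21  {3,4,5,7,8,9,10} 1  {4,5,6,7,8,9,10} 7
  8 to go: {0,4,5,6,7,8,9,10} 28  {2,3,4,5,7,8,9,10} 1  {3,4,5,6,7,8,9,10} 8
  9 to go: {0,3,4,5,6,7,8,9,10} 36  {1,2,3,4,5,7,8,9,10} 1  {2,3,4,5,6,7,8,9,10} 9
  if 0:c drops first: 10 orders
  if 1:y drops first: 45 orders
heap linearizations: 55

55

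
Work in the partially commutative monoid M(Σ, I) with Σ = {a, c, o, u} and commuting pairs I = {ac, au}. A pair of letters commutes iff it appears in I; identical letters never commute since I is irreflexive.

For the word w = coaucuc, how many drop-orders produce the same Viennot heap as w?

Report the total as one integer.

#0=c has no predecessor
#1=o depends on [0:c]
#2=a depends on [1:o]
#3=u depends on [1:o]
#4=c depends on [3:u]
#5=u depends on [4:c]
#6=c depends on [5:u]
sources: [0:c]
N(rest) = Σ N(rest − s) over sources s of rest; N(one piece) = 1:
  size 1 → [2]=1  [6]=1
  size 2 → [2,6]=2  [5,6]=1
  size 3 → [2,5,6]=3  [4,5,6]=1
  size 4 → [2,4,5,6]=4  [3,4,5,6]=1
  size 5 → [2,3,4,5,6]=5
  first=0(c) contributes 5

5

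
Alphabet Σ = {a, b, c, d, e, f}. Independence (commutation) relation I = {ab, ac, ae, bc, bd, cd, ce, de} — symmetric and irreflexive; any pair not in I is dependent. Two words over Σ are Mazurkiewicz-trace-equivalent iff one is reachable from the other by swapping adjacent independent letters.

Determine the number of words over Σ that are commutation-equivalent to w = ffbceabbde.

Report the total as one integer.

0(f) covers ∅
1(f) covers 0:f
2(b) covers 1:f
3(c) covers 1:f
4(e) covers 2:b
5(a) covers 1:f
6(b) covers 4:e
7(b) covers 6:b
8(d) covers 5:a
9(e) covers 7:b
floor of heap: 0:f
completions by unplaced set U, small U first (add the entries for U minus each lowest piece of U):
  |U|=1: {3}:1  {8}:1  {9}:1
  |U|=2: {3,8}:2  {3,9}:2  {5,8}:1  {7,9}:1  {8,9}:2
  |U|=3: {3,5,8}:3  {3,7,9}:3  {3,8,9}:6  {5,8,9}:3  {6,7,9}:1  {7,8,9}:3
  |U|=4: {3,5,8,9}:12  {3,6,7,9}:4  {3,7,8,9}:12  {4,6,7,9}:1  {5,7,8,9}:6  {6,7,8,9}:4
  |U|=5: {2,4,6,7,9}:1  {3,4,6,7,9}:5  {3,5,7,8,9}:30  {3,6,7,8,9}:20  {4,6,7,8,9}:5  {5,6,7,8,9}:10
  |U|=6: {2,3,4,6,7,9}:6  {2,4,6,7,8,9}:6  {3,4,6,7,8,9}:30  {3,5,6,7,8,9}:60  {4,5,6,7,8,9}:15
  |U|=7: {2,3,4,6,7,8,9}:42  {2,4,5,6,7,8,9}:21  {3,4,5,6,7,8,9}:105
  |U|=8: {2,3,4,5,6,7,8,9}:168
  start at 0(f): 168

168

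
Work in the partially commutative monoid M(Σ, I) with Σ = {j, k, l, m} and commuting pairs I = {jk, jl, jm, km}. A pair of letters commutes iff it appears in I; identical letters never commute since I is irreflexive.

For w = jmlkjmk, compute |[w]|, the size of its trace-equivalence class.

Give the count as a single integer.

63

#0=j has no predecessor
#1=m has no predecessor
#2=l depends on [1:m]
#3=k depends on [2:l]
#4=j depends on [0:j]
#5=m depends on [2:l]
#6=k depends on [3:k]
sources: [0:j, 1:m]
N(rest) = Σ N(rest − s) over sources s of rest; N(one piece) = 1:
  size 1 → [4]=1  [5]=1  [6]=1
  size 2 → [0,4]=1  [3,6]=1  [4,5]=2  [4,6]=2  [5,6]=2
  size 3 → [0,4,5]=3  [0,4,6]=3  [3,4,6]=3  [3,5,6]=3  [4,5,6]=6
  size 4 → [0,3,4,6]=6  [0,4,5,6]=12  [2,3,5,6]=3  [3,4,5,6]=12
  size 5 → [0,3,4,5,6]=30  [1,2,3,5,6]=3  [2,3,4,5,6]=15
  first=0(j) contributes 18
  first=1(m) contributes 45
|[w]| = 63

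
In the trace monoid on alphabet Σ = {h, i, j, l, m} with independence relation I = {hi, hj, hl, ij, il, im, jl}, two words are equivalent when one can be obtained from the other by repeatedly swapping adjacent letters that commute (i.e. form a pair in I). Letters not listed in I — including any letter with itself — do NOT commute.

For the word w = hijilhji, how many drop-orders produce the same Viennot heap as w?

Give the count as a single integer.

1680

drop 0:h onto floor
drop 1:i onto floor
drop 2:j onto floor
drop 3:i onto {1:i}
drop 4:l onto floor
drop 5:h onto {0:h}
drop 6:j onto {2:j}
drop 7:i onto {3:i}
ground layer = {0:h, 1:i, 2:j, 4:l}
drop-orders for the pieces not yet dropped (sum over which currently-grounded one goes next):
  1 to go: {4} 1  {5} 1  {6} 1  {7} 1
  2 to go: {0,5} 1  {2,6} 1  {3,7} 1  {4,5} 2  {4,6} 2  {4,7} 2  {5,6} 2  {5,7} 2  {6,7} 2
  3 to go: {0,4,5} 3  {0,5,6} 3  {0,5,7} 3  {1,3,7} 1  {2,4,6} 3  {2,5,6} 3  {2,6,7} 3  {3,4,7} 3  {3,5,7} 3  {3,6,7} 3  {4,5,6} 6  {4,5,7} 6  {4,6,7} 6  {5,6,7} 6
  4 to go: {0,2,5,6} 6  {0,3,5,7} 6  {0,4,5,6} 12  {0,4,5,7} 12  {0,5,6,7} 12  {1,3,4,7} 4  {1,3,5,7} 4  {1,3,6,7} 4  {2,3,6,7} 6  {2,4,5,6} 12  {2,4,6,7} 12  {2,5,6,7} 12  {3,4,5,7} 12  {3,4,6,7} 12  {3,5,6,7} 12  {4,5,6,7} 24
  5 to go: {0,1,3,5,7} 10  {0,2,4,5,6} 30  {0,2,5,6,7} 30  {0,3,4,5,7} 30  {0,3,5,6,7} 30  {0,4,5,6,7} 60  {1,2,3,6,7} 10  {1,3,4,5,7} 20  {1,3,4,6,7} 20  {1,3,5,6,7} 20  {2,3,4,6,7} 30  {2,3,5,6,7} 30  {2,4,5,6,7} 60  {3,4,5,6,7} 60
  6 to go: {0,1,3,4,5,7} 60  {0,1,3,5,6,7} 60  {0,2,3,5,6,7} 90  {0,2,4,5,6,7} 180  {0,3,4,5,6,7} 180  {1,2,3,4,6,7} 60  {1,2,3,5,6,7} 60  {1,3,4,5,6,7} 120  {2,3,4,5,6,7} 180
  if 0:h drops first: 420 orders
  if 1:i drops first: 630 orders
  if 2:j drops first: 420 orders
  if 4:l drops first: 210 orders
heap linearizations: 1680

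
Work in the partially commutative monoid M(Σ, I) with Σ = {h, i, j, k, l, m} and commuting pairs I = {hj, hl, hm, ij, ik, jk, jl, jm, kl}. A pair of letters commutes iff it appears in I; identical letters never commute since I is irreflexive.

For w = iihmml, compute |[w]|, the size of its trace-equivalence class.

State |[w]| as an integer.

drop 0:i onto floor
drop 1:i onto {0:i}
drop 2:h onto {1:i}
drop 3:m onto {1:i}
drop 4:m onto {3:m}
drop 5:l onto {4:m}
ground layer = {0:i}
drop-orders for the pieces not yet dropped (sum over which currently-grounded one goes next):
  1 to go: {2} 1  {5} 1
  2 to go: {2,5} 2  {4,5} 1
  3 to go: {2,4,5} 3  {3,4,5} 1
  4 to go: {2,3,4,5} 4
  if 0:i drops first: 4 orders

4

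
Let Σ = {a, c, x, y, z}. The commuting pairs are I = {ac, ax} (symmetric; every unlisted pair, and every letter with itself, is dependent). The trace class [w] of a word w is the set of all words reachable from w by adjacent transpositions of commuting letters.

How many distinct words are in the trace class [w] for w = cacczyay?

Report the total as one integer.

piece 0:c — minimal
piece 1:a — minimal
piece 2:c rests on {0:c}
piece 3:c rests on {2:c}
piece 4:z rests on {1:a, 3:c}
piece 5:y rests on {4:z}
piece 6:a rests on {5:y}
piece 7:y rests on {6:a}
minimal pieces: {0:c, 1:a}
ways to finish when only these pieces remain (= sum over removing one remaining piece with nothing left below it):
  1 left: {7}→1
  2 left: {6,7}→1
  3 left: {5,6,7}→1
  4 left: {4,5,6,7}→1
  5 left: {1,4,5,6,7}→1  {3,4,5,6,7}→1
  6 left: {1,3,4,5,6,7}→2  {2,3,4,5,6,7}→1
  placing 0:c first → 3 extensions
  placing 1:a first → 1 extensions
total linear extensions = 4

4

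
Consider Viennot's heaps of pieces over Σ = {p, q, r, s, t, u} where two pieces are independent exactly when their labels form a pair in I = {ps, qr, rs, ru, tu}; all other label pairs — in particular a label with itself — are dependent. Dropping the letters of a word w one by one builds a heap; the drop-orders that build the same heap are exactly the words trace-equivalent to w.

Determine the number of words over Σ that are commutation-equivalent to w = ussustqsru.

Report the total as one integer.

4

piece 0:u — minimal
piece 1:s rests on {0:u}
piece 2:s rests on {1:s}
piece 3:u rests on {2:s}
piece 4:s rests on {3:u}
piece 5:t rests on {4:s}
piece 6:q rests on {5:t}
piece 7:s rests on {6:q}
piece 8:r rests on {5:t}
piece 9:u rests on {7:s}
minimal pieces: {0:u}
ways to finish when only these pieces remain (= sum over removing one remaining piece with nothing left below it):
  1 left: {8}→1  {9}→1
  2 left: {7,9}→1  {8,9}→2
  3 left: {6,7,9}→1  {7,8,9}→3
  4 left: {6,7,8,9}→4
  5 left: {5,6,7,8,9}→4
  6 left: {4,5,6,7,8,9}→4
  7 left: {3,4,5,6,7,8,9}→4
  8 left: {2,3,4,5,6,7,8,9}→4
  placing 0:u first → 4 extensions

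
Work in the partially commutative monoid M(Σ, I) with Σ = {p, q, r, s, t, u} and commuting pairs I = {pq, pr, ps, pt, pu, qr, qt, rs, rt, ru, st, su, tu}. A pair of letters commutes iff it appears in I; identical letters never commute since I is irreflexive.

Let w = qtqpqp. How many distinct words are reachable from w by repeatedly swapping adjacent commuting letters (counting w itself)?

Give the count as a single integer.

piece 0:q — minimal
piece 1:t — minimal
piece 2:q rests on {0:q}
piece 3:p — minimal
piece 4:q rests on {2:q}
piece 5:p rests on {3:p}
minimal pieces: {0:q, 1:t, 3:p}
ways to finish when only these pieces remain (= sum over removing one remaining piece with nothing left below it):
  1 left: {1}→1  {4}→1  {5}→1
  2 left: {1,4}→2  {1,5}→2  {2,4}→1  {3,5}→1  {4,5}→2
  3 left: {0,2,4}→1  {1,2,4}→3  {1,3,5}→3  {1,4,5}→6  {2,4,5}→3  {3,4,5}→3
  4 left: {0,1,2,4}→4  {0,2,4,5}→4  {1,2,4,5}→12  {1,3,4,5}→12  {2,3,4,5}→6
  placing 0:q first → 30 extensions
  placing 1:t first → 10 extensions
  placing 3:p first → 20 extensions
total linear extensions = 60

60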